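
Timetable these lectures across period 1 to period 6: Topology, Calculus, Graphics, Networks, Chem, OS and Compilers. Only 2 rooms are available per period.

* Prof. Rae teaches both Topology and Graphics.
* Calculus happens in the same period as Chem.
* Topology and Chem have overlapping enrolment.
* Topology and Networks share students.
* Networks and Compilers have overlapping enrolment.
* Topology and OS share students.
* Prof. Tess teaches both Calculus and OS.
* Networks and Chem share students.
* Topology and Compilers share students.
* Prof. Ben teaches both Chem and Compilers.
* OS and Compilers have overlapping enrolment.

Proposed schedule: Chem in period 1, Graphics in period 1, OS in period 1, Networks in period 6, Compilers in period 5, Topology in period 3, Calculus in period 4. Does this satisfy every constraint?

No. Calculus happens in the same period as Chem is not satisfied.

Topology and Networks share students — holds.
Calculus happens in the same period as Chem — violated.
Networks and Chem share students — holds.
OS and Compilers have overlapping enrolment — holds.
Only 2 rooms are available per period — violated.
Prof. Ben teaches both Chem and Compilers — holds.
Topology and Chem have overlapping enrolment — holds.
Networks and Compilers have overlapping enrolment — holds.
Prof. Tess teaches both Calculus and OS — holds.
Prof. Rae teaches both Topology and Graphics — holds.
Topology and Compilers share students — holds.
Topology and OS share students — holds.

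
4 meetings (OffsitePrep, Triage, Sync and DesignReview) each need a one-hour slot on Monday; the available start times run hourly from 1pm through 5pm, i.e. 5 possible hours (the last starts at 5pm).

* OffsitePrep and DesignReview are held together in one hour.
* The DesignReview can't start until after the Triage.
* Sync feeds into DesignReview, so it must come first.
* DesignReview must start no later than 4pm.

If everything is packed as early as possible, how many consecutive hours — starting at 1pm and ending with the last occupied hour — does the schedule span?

The precedence chain requires at least 2 distinct hours.
2 works (last occupied hour: 2pm): for example OffsitePrep=2pm; Triage=1pm; DesignReview=2pm; Sync=1pm.

2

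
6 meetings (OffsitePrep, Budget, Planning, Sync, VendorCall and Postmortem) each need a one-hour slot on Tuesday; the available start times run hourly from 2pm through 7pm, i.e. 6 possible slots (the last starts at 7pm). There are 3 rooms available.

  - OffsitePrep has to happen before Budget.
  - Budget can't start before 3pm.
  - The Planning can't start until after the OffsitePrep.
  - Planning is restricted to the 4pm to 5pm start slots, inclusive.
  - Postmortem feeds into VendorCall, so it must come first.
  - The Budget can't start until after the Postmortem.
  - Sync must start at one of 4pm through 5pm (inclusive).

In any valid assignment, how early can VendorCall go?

Precedence pushes VendorCall to at least 3pm.
VendorCall at 3pm is achievable: Postmortem=2pm, Planning=4pm, OffsitePrep=2pm, Sync=4pm, Budget=3pm, VendorCall=3pm.

3pm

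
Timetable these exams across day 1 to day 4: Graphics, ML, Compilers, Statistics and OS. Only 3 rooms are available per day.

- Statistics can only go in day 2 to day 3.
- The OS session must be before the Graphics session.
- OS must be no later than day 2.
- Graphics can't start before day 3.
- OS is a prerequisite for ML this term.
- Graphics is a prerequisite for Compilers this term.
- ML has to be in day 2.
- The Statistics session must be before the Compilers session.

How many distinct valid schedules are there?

2

Enumerating: Graphics -> day 3; Statistics -> day 2; OS -> day 1; ML -> day 2; Compilers -> day 4 | OS in day 1, Compilers in day 4, ML in day 2, Graphics in day 3, Statistics in day 3.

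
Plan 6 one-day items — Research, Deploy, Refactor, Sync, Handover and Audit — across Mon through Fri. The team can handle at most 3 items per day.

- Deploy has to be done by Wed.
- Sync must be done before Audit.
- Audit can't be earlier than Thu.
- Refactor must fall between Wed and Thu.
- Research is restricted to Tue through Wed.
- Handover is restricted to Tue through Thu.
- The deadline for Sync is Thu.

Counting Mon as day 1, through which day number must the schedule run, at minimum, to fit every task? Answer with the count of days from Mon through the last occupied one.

4

The precedence chain requires at least 2 distinct days.
With at most 3 per day and 6 tasks, at least 2 days are needed.
Audit can't be placed before Thu — that is day 4 counting from Mon — so the schedule must run through at least 4 days.
4 works (last occupied day: Thu): for example Deploy -> Mon, Audit -> Thu, Refactor -> Wed, Research -> Tue, Sync -> Mon, Handover -> Tue.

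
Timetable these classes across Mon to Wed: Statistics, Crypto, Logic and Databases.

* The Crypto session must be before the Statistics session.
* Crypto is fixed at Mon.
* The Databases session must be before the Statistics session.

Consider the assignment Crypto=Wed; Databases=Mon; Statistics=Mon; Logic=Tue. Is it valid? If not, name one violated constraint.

Invalid. The Crypto session must be before the Statistics session.

Crypto is fixed at Mon — violated.
The Databases session must be before the Statistics session — violated.
The Crypto session must be before the Statistics session — violated.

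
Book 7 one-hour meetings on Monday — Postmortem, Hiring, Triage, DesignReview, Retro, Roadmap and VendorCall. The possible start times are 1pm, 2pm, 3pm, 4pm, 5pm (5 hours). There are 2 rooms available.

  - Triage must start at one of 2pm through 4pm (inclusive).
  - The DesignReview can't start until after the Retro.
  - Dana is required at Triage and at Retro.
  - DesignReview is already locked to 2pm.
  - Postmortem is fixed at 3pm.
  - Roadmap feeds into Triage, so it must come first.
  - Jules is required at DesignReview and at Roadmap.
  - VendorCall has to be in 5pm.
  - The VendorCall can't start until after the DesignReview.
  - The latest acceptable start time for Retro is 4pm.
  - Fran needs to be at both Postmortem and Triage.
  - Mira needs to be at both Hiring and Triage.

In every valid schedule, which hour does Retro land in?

1pm

Retro's own window allows nothing later than 4pm; downstream work caps Retro at 1pm.
So Retro is pinned to 1pm.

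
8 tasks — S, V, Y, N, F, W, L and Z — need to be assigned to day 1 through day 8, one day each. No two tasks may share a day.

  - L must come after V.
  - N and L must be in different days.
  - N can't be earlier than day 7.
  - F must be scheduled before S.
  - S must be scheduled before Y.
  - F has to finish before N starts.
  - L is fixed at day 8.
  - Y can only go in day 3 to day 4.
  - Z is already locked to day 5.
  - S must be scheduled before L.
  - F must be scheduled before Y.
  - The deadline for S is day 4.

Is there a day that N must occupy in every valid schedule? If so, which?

N's window is day 7–day 8.
L is fixed at day 8, and N can't share a day with L.
So N must be day 7.

day 7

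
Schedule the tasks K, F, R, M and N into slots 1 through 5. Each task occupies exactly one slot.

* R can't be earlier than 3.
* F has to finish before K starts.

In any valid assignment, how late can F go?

Downstream work caps F at 4.
F at 4 is achievable: K in 5; M in 1; N in 1; R in 3; F in 4.

4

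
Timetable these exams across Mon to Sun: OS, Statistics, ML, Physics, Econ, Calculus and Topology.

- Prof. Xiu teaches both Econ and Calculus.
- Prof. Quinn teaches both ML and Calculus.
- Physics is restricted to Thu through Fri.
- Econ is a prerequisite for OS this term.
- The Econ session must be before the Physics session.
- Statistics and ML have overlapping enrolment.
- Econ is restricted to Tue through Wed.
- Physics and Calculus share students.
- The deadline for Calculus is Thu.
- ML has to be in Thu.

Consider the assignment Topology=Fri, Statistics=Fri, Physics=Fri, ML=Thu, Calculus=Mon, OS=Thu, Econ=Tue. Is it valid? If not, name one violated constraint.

Yes

Prof. Quinn teaches both ML and Calculus — holds.
Statistics and ML have overlapping enrolment — holds.
The deadline for Calculus is Thu — holds.
The Econ session must be before the Physics session — holds.
Econ is restricted to Tue through Wed — holds.
Prof. Xiu teaches both Econ and Calculus — holds.
Econ is a prerequisite for OS this term — holds.
Physics is restricted to Thu through Fri — holds.
ML has to be in Thu — holds.
Physics and Calculus share students — holds.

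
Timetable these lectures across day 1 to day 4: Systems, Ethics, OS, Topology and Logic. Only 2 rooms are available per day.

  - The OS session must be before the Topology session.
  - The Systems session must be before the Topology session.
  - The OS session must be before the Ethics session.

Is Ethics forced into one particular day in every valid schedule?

No

Ethics can be day 2 (e.g. Ethics -> day 2; Systems -> day 1; Topology -> day 2; Logic -> day 3; OS -> day 1) or day 3 (e.g. Ethics=day 3, Logic=day 2, Topology=day 2, OS=day 1, Systems=day 1).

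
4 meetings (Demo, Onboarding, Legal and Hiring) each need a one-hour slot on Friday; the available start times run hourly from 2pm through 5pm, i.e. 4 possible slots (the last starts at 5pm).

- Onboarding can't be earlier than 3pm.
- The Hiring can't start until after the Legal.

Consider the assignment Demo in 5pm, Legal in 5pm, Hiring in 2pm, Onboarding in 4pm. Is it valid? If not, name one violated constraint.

Invalid. The Hiring can't start until after the Legal.

The Hiring can't start until after the Legal — violated.
Onboarding can't be earlier than 3pm — holds.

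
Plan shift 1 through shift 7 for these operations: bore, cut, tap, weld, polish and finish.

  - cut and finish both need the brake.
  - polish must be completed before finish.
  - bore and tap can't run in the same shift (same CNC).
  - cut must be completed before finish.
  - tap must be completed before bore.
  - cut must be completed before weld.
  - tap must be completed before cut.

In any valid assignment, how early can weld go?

Precedence pushes weld to at least shift 3.
weld at shift 3 is achievable: polish=shift 1; bore=shift 2; tap=shift 1; finish=shift 3; cut=shift 2; weld=shift 3.

shift 3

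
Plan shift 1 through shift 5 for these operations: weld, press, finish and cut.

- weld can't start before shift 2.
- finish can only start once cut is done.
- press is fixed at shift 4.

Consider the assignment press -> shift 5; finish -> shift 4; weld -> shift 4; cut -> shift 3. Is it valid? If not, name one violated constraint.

No — it violates: press is fixed at shift 4

press is fixed at shift 4 — violated.
finish can only start once cut is done — holds.
weld can't start before shift 2 — holds.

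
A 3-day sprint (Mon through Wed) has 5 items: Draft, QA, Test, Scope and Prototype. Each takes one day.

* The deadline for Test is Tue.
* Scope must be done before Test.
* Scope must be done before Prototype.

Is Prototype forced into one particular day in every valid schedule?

Prototype can be Tue (e.g. Prototype -> Tue; Draft -> Mon; Scope -> Mon; QA -> Mon; Test -> Tue) or Wed (e.g. Test=Tue; Prototype=Wed; QA=Mon; Scope=Mon; Draft=Mon).

No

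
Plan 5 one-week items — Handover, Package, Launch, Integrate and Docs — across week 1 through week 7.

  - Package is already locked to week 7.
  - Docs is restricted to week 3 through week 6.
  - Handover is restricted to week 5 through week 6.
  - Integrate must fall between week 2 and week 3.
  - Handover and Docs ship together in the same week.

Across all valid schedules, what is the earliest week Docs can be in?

week 5

Docs is available from week 3; Docs must be in the same week as Handover, which can't be before week 5, so Docs is at least week 5; Docs's own window allows nothing later than week 6.
Docs at week 5 is achievable: Integrate=week 2, Package=week 7, Handover=week 5, Launch=week 1, Docs=week 5.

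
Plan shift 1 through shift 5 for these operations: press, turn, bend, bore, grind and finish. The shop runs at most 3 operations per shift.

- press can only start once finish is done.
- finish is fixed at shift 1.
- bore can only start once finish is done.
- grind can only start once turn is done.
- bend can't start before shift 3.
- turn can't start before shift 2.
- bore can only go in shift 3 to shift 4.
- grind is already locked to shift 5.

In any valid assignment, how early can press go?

Precedence pushes press to at least shift 2.
press at shift 2 is achievable: finish=shift 1; bend=shift 3; bore=shift 3; grind=shift 5; turn=shift 2; press=shift 2.

shift 2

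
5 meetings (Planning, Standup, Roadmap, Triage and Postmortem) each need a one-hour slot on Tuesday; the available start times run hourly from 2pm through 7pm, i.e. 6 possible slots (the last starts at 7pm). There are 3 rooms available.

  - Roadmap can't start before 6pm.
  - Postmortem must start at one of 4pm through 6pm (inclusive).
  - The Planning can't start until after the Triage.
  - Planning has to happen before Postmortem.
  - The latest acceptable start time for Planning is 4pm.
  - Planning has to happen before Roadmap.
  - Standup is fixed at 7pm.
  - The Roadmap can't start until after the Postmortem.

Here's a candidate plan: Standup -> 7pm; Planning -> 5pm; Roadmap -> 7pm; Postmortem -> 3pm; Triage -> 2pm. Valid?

Invalid. Planning has to happen before Postmortem.

There are 3 rooms available — holds.
The Planning can't start until after the Triage — holds.
Postmortem must start at one of 4pm through 6pm (inclusive) — violated.
Standup is fixed at 7pm — holds.
Roadmap can't start before 6pm — holds.
The latest acceptable start time for Planning is 4pm — violated.
The Roadmap can't start until after the Postmortem — holds.
Planning has to happen before Roadmap — holds.
Planning has to happen before Postmortem — violated.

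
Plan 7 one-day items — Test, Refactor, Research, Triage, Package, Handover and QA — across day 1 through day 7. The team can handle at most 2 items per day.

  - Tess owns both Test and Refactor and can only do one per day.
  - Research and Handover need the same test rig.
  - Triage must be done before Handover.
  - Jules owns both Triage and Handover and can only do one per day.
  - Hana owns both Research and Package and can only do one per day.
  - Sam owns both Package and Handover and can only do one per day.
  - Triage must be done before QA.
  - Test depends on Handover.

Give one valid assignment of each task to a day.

Package -> day 4; Refactor -> day 1; Triage -> day 1; Handover -> day 2; QA -> day 2; Test -> day 3; Research -> day 3

Checking: Handover(day 2) before Test(day 3); Triage(day 1) before QA(day 2); Triage(day 1) before Handover(day 2); Test(day 3) != Refactor(day 1); Package(day 4) != Handover(day 2); Triage(day 1) != Handover(day 2); Research(day 3) != Package(day 4); Research(day 3) != Handover(day 2); max 2 per day (cap 2).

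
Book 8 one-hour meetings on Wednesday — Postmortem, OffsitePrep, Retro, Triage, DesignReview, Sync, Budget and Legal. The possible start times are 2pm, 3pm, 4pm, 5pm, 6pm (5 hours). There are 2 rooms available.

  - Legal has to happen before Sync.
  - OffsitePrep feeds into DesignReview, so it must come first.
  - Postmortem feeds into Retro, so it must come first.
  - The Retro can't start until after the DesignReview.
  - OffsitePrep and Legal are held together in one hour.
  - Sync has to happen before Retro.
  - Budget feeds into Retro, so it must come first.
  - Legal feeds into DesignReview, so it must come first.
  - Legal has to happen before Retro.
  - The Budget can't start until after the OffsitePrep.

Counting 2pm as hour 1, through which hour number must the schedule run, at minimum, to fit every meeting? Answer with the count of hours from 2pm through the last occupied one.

The precedence chain requires at least 3 distinct hours.
With at most 2 per hour and 8 meetings, at least 4 hours are needed.
4 works (last occupied hour: 5pm): for example OffsitePrep in 2pm, Budget in 4pm, Sync in 3pm, Retro in 5pm, Legal in 2pm, DesignReview in 3pm, Postmortem in 4pm, Triage in 5pm.

4 hours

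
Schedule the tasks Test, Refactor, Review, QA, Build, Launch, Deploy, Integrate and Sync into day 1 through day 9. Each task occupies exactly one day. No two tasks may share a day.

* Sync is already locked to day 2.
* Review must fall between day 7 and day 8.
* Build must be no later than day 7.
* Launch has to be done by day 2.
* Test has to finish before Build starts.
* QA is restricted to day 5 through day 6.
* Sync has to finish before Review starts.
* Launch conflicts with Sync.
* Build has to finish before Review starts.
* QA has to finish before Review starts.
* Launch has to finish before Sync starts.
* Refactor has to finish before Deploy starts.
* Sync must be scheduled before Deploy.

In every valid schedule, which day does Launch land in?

Launch's window is day 1–day 2.
Sync is fixed at day 2, and Launch can't share a day with Sync.
So Launch must be day 1.

day 1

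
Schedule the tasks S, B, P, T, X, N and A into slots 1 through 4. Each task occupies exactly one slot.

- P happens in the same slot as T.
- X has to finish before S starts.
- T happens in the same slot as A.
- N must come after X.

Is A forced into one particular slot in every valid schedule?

No

A can be 1 (e.g. N -> 2, P -> 1, T -> 1, X -> 1, S -> 2, B -> 1, A -> 1) or 2 (e.g. P in 2, X in 1, S in 2, N in 2, A in 2, T in 2, B in 1).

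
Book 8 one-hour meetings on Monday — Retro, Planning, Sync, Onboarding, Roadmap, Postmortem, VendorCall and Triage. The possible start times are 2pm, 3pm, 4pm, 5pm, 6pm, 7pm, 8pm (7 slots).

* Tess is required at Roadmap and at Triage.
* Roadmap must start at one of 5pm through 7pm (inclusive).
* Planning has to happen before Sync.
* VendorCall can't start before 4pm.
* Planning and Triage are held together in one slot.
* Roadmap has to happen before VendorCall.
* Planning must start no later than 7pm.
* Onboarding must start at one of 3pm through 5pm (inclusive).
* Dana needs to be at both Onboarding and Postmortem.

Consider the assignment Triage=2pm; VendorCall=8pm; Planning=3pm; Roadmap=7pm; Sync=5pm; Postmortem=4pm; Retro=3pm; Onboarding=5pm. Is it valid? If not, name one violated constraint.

No. Planning and Triage are held together in one slot is not satisfied.

Planning has to happen before Sync — holds.
Dana needs to be at both Onboarding and Postmortem — holds.
Tess is required at Roadmap and at Triage — holds.
Planning must start no later than 7pm — holds.
VendorCall can't start before 4pm — holds.
Planning and Triage are held together in one slot — violated.
Roadmap must start at one of 5pm through 7pm (inclusive) — holds.
Roadmap has to happen before VendorCall — holds.
Onboarding must start at one of 3pm through 5pm (inclusive) — holds.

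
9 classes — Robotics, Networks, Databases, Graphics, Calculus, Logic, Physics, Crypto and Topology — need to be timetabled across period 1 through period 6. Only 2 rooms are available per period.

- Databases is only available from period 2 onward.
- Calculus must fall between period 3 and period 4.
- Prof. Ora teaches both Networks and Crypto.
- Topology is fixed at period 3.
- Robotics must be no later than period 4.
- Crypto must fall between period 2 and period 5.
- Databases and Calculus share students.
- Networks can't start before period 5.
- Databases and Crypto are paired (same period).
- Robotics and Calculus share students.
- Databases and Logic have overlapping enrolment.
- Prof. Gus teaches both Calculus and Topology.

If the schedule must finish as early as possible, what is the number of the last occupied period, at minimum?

With at most 2 per period and 9 classes, at least 5 periods are needed.
Networks can't be placed before period 5, so the schedule must run through at least period 5.
5 works (last occupied period: period 5): for example Logic -> period 3, Robotics -> period 1, Crypto -> period 2, Physics -> period 4, Graphics -> period 1, Topology -> period 3, Databases -> period 2, Calculus -> period 4, Networks -> period 5.

period 5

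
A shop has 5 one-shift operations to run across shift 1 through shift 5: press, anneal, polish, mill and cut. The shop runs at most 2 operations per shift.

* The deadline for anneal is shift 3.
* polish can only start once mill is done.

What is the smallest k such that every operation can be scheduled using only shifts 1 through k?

The precedence chain requires at least 2 distinct shifts.
With at most 2 per shift and 5 operations, at least 3 shifts are needed.
3 works (last occupied shift: shift 3): for example anneal in shift 2; press in shift 1; mill in shift 1; polish in shift 2; cut in shift 3.

3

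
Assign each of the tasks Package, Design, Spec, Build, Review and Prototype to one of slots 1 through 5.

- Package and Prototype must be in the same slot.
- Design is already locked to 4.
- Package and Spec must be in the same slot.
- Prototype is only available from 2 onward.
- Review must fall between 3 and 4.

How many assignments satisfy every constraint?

40

Splitting on Package: it can be 2 (10), 3 (10), 4 (10), 5 (10). Listing each branch's schedules as (Design, Spec, Build, Review, Prototype):
Package=2: (4,2,1,3,2) (4,2,1,4,2) (4,2,2,3,2) (4,2,2,4,2) (4,2,3,3,2) (4,2,3,4,2) (4,2,4,3,2) (4,2,4,4,2) (4,2,5,3,2) (4,2,5,4,2) — 10.
Package=3: (4,3,1,3,3) (4,3,1,4,3) (4,3,2,3,3) (4,3,2,4,3) (4,3,3,3,3) (4,3,3,4,3) (4,3,4,3,3) (4,3,4,4,3) (4,3,5,3,3) (4,3,5,4,3) — 10.
Package=4: (4,4,1,3,4) (4,4,1,4,4) (4,4,2,3,4) (4,4,2,4,4) (4,4,3,3,4) (4,4,3,4,4) (4,4,4,3,4) (4,4,4,4,4) (4,4,5,3,4) (4,4,5,4,4) — 10.
Package=5: (4,5,1,3,5) (4,5,1,4,5) (4,5,2,3,5) (4,5,2,4,5) (4,5,3,3,5) (4,5,3,4,5) (4,5,4,3,5) (4,5,4,4,5) (4,5,5,3,5) (4,5,5,4,5) — 10.
Summing: 10 + 10 + 10 + 10 = 40.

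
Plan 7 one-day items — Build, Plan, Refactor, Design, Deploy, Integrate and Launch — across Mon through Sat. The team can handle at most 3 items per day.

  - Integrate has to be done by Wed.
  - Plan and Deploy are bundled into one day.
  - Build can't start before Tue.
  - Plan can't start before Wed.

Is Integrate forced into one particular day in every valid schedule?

Integrate can be Mon (e.g. Design=Mon, Refactor=Mon, Plan=Wed, Build=Tue, Deploy=Wed, Integrate=Mon, Launch=Tue) or Tue (e.g. Design=Mon; Launch=Mon; Integrate=Tue; Plan=Wed; Build=Tue; Deploy=Wed; Refactor=Mon).

No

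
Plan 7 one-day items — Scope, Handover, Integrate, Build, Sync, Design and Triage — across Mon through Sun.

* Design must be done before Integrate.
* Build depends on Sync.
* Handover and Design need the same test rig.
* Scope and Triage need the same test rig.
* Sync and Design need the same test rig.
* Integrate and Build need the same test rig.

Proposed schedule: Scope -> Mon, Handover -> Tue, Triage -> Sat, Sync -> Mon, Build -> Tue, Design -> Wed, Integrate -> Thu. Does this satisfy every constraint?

Valid

Build depends on Sync — holds.
Integrate and Build need the same test rig — holds.
Scope and Triage need the same test rig — holds.
Handover and Design need the same test rig — holds.
Design must be done before Integrate — holds.
Sync and Design need the same test rig — holds.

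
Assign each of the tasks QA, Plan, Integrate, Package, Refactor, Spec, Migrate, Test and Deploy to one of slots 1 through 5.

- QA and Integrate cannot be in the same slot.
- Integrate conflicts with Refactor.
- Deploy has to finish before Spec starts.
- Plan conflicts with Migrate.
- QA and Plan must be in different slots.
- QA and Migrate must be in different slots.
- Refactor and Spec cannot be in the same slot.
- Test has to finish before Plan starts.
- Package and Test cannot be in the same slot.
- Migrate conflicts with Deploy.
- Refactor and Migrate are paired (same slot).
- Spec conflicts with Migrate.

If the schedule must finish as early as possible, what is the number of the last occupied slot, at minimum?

3

The precedence chain requires at least 2 distinct slots.
Could 2 slots be enough, i.e. nothing placed later than 2? No: Spec must come after Deploy (at 1 or later) → {2}; Deploy must come before Spec (at 2 or earlier) → {1}; Migrate can't share with Deploy (1) → {2}; Migrate can't share with Spec (2) → nothing is left.
So 2 slots is not enough.
3 works (last occupied slot: 3): for example Plan=2, Test=1, Deploy=1, Package=2, Integrate=2, Migrate=3, Spec=2, QA=1, Refactor=3.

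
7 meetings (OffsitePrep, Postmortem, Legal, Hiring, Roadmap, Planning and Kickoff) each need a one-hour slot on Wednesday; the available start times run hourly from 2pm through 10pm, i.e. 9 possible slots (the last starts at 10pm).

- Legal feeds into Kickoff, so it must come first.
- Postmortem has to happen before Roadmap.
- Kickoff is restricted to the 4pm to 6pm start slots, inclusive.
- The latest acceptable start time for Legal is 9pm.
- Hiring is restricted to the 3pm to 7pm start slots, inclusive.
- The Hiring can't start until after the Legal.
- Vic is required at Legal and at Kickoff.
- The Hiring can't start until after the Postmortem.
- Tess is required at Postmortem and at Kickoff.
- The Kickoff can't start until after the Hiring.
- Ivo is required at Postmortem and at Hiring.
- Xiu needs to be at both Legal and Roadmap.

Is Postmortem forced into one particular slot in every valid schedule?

No

Postmortem can be 2pm (e.g. Roadmap=3pm, Postmortem=2pm, Planning=2pm, OffsitePrep=2pm, Kickoff=4pm, Legal=2pm, Hiring=3pm) or 3pm (e.g. Hiring -> 4pm; Legal -> 2pm; OffsitePrep -> 2pm; Roadmap -> 4pm; Planning -> 2pm; Kickoff -> 5pm; Postmortem -> 3pm).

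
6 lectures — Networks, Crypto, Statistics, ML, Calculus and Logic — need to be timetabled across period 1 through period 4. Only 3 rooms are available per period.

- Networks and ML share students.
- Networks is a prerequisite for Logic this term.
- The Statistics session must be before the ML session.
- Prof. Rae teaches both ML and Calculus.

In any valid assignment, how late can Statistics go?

Downstream work caps Statistics at period 3.
Statistics at period 3 is achievable: ML in period 4, Logic in period 2, Calculus in period 1, Crypto in period 1, Networks in period 1, Statistics in period 3.

period 3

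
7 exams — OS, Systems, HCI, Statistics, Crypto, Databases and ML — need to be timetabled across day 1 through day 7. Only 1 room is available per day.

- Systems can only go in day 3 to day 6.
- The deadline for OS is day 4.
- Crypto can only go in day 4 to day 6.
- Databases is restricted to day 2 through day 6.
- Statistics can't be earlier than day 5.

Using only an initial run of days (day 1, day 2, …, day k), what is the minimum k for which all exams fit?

7

With at most 1 per day and 7 exams, at least 7 days are needed.
Statistics can't be placed before day 5, so the schedule must run through at least day 5.
7 works (last occupied day: day 7): for example OS -> day 1; Statistics -> day 5; ML -> day 7; HCI -> day 6; Databases -> day 2; Crypto -> day 4; Systems -> day 3.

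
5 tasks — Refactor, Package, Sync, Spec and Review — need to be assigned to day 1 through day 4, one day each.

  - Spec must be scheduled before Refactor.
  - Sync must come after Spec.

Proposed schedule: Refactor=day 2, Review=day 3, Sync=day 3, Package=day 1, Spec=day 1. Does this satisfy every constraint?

Sync must come after Spec — holds.
Spec must be scheduled before Refactor — holds.

Valid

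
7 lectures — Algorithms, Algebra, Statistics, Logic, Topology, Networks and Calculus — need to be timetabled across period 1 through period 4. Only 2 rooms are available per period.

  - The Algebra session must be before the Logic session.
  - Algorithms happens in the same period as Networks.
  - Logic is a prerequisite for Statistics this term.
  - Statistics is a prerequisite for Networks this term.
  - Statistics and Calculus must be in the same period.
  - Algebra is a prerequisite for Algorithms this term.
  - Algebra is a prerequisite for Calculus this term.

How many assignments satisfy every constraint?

Enumerating: Calculus in period 3; Algorithms in period 4; Networks in period 4; Topology in period 1; Algebra in period 1; Logic in period 2; Statistics in period 3 | Topology=period 2; Algorithms=period 4; Statistics=period 3; Networks=period 4; Logic=period 2; Algebra=period 1; Calculus=period 3.

2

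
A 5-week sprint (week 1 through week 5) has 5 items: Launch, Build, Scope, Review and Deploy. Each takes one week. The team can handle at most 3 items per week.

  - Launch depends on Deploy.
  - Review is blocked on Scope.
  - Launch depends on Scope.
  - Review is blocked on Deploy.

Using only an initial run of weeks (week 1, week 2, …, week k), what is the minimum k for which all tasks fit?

The precedence chain requires at least 2 distinct weeks.
With at most 3 per week and 5 tasks, at least 2 weeks are needed.
2 works (last occupied week: week 2): for example Review=week 2, Launch=week 2, Scope=week 1, Build=week 1, Deploy=week 1.

2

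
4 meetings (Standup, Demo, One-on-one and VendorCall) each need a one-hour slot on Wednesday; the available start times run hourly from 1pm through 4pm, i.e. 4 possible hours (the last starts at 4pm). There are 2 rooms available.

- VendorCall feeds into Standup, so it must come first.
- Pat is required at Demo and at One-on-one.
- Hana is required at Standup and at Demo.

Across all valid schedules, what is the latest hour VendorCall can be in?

3pm

Downstream work caps VendorCall at 3pm.
VendorCall at 3pm is achievable: VendorCall in 3pm, Standup in 4pm, Demo in 1pm, One-on-one in 2pm.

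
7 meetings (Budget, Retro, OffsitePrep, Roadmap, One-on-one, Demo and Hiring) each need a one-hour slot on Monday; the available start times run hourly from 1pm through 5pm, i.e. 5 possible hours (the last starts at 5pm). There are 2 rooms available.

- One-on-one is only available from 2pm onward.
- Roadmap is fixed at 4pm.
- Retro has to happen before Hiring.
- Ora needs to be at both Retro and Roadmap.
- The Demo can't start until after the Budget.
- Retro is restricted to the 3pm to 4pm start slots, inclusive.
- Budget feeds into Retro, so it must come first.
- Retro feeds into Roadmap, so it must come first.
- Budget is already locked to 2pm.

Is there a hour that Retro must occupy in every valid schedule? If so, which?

Retro's window is 3pm–4pm.
Roadmap is fixed at 4pm, and Retro can't share a hour with Roadmap.
So Retro must be 3pm.

3pm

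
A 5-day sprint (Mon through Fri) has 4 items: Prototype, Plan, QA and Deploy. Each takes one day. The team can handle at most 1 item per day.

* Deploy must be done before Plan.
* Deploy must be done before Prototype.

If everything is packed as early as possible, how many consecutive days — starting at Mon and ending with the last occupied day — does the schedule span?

4 days

The precedence chain requires at least 2 distinct days.
With at most 1 per day and 4 work items, at least 4 days are needed.
4 works (last occupied day: Thu): for example Prototype -> Tue, Deploy -> Mon, QA -> Thu, Plan -> Wed.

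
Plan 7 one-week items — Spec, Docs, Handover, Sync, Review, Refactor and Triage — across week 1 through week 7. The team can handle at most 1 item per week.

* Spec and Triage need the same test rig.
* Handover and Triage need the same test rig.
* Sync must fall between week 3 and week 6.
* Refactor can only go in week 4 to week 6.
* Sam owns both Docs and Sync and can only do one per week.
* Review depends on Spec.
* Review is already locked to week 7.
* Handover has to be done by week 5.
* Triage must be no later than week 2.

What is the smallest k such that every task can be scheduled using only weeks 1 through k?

7

The precedence chain requires at least 2 distinct weeks.
With at most 1 per week and 7 tasks, at least 7 weeks are needed.
Review can't be placed before week 7, so the schedule must run through at least week 7.
7 works (last occupied week: week 7): for example Docs in week 6, Spec in week 5, Review in week 7, Sync in week 3, Triage in week 1, Handover in week 2, Refactor in week 4.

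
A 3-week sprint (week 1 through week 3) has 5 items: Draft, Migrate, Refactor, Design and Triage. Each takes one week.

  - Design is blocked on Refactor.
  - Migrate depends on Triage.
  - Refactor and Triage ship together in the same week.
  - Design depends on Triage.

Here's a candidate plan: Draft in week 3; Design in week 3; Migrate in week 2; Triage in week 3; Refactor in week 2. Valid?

Design is blocked on Refactor — holds.
Refactor and Triage ship together in the same week — violated.
Migrate depends on Triage — violated.
Design depends on Triage — violated.

No — it violates: Migrate depends on Triage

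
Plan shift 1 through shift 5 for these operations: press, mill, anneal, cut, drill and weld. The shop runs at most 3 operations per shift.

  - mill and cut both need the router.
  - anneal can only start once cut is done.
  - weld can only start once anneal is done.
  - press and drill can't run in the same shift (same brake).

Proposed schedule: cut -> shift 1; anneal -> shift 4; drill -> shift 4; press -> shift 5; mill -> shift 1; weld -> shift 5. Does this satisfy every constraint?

Invalid. mill and cut both need the router.

The shop runs at most 3 operations per shift — holds.
press and drill can't run in the same shift (same brake) — holds.
weld can only start once anneal is done — holds.
mill and cut both need the router — violated.
anneal can only start once cut is done — holds.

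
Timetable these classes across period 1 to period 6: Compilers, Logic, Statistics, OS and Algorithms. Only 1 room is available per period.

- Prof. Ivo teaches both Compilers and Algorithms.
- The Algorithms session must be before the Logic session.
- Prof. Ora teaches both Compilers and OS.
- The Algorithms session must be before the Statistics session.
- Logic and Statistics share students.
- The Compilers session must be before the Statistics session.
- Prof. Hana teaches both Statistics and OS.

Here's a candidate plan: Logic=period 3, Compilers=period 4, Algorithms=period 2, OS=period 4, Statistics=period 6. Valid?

Prof. Ora teaches both Compilers and OS — violated.
Logic and Statistics share students — holds.
Only 1 room is available per period — violated.
Prof. Ivo teaches both Compilers and Algorithms — holds.
The Algorithms session must be before the Statistics session — holds.
The Algorithms session must be before the Logic session — holds.
Prof. Hana teaches both Statistics and OS — holds.
The Compilers session must be before the Statistics session — holds.

Invalid. Prof. Ora teaches both Compilers and OS.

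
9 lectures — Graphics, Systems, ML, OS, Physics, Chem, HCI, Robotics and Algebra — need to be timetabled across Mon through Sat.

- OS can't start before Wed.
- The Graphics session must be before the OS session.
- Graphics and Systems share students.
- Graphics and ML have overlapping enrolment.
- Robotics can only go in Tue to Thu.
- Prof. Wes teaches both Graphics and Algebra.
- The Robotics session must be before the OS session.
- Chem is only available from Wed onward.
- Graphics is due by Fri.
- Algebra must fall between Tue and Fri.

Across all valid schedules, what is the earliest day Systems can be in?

Mon

Systems at Mon is achievable: OS -> Wed; Algebra -> Wed; HCI -> Mon; Systems -> Mon; Physics -> Mon; ML -> Mon; Chem -> Wed; Robotics -> Tue; Graphics -> Tue.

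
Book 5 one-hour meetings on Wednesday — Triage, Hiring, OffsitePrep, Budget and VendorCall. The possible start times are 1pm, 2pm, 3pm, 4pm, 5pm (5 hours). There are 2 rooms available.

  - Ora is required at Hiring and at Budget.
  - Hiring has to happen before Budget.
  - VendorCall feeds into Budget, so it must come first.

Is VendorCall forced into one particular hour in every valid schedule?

VendorCall can be 1pm (e.g. Budget=2pm; Hiring=1pm; Triage=2pm; OffsitePrep=3pm; VendorCall=1pm) or 2pm (e.g. Budget=3pm, Triage=1pm, VendorCall=2pm, Hiring=1pm, OffsitePrep=2pm).

No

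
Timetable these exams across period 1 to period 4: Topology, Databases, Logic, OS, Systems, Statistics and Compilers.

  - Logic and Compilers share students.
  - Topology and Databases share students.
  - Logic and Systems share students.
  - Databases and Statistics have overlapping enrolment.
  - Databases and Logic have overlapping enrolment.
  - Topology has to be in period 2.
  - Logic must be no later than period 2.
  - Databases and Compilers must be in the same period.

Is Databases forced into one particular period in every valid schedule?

Databases can be period 1 (e.g. Statistics in period 2; Topology in period 2; Systems in period 1; Compilers in period 1; OS in period 1; Logic in period 2; Databases in period 1) or period 3 (e.g. Systems in period 2, Logic in period 1, OS in period 1, Topology in period 2, Statistics in period 1, Compilers in period 3, Databases in period 3).

No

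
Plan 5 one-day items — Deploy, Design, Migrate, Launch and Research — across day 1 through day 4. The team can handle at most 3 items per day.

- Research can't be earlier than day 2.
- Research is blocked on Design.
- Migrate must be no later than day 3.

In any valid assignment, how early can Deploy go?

day 1

Deploy at day 1 is achievable: Research=day 2; Design=day 1; Migrate=day 1; Launch=day 2; Deploy=day 1.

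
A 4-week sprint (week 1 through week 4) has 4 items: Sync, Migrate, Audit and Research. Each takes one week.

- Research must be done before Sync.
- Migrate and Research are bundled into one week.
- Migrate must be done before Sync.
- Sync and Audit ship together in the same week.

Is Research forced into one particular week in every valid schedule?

No

Research can be week 1 (e.g. Research in week 1; Sync in week 2; Audit in week 2; Migrate in week 1) or week 2 (e.g. Sync -> week 3; Audit -> week 3; Migrate -> week 2; Research -> week 2).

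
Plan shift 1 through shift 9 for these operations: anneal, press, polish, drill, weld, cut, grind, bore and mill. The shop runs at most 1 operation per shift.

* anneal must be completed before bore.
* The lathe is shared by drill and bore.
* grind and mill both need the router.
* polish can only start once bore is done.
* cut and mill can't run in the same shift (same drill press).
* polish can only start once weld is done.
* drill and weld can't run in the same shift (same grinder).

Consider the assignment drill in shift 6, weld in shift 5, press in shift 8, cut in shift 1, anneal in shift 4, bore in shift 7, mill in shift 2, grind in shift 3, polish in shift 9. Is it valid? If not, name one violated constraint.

Valid

cut and mill can't run in the same shift (same drill press) — holds.
The shop runs at most 1 operation per shift — holds.
The lathe is shared by drill and bore — holds.
polish can only start once bore is done — holds.
anneal must be completed before bore — holds.
polish can only start once weld is done — holds.
drill and weld can't run in the same shift (same grinder) — holds.
grind and mill both need the router — holds.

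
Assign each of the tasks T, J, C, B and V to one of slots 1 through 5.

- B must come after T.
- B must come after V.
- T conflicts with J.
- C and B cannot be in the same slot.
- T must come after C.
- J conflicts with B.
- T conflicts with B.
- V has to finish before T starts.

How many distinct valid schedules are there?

Splitting on T: it can be 2 (9), 3 (24), 4 (27). Listing each branch's schedules as (J, C, B, V):
T=2: (1,1,3,1) (1,1,4,1) (1,1,5,1) (3,1,4,1) (3,1,5,1) (4,1,3,1) (4,1,5,1) (5,1,3,1) (5,1,4,1) — 9.
T=3: (1,1,4,1) (1,1,4,2) (1,1,5,1) (1,1,5,2) (1,2,4,1) (1,2,4,2) (1,2,5,1) (1,2,5,2) (2,1,4,1) (2,1,4,2) (2,1,5,1) (2,1,5,2) (2,2,4,1) (2,2,4,2) (2,2,5,1) (2,2,5,2) (4,1,5,1) (4,1,5,2) (4,2,5,1) (4,2,5,2) (5,1,4,1) (5,1,4,2) (5,2,4,1) (5,2,4,2) — 24.
T=4: (1,1,5,1) (1,1,5,2) (1,1,5,3) (1,2,5,1) (1,2,5,2) (1,2,5,3) (1,3,5,1) (1,3,5,2) (1,3,5,3) (2,1,5,1) (2,1,5,2) (2,1,5,3) (2,2,5,1) (2,2,5,2) (2,2,5,3) (2,3,5,1) (2,3,5,2) (2,3,5,3) (3,1,5,1) (3,1,5,2) (3,1,5,3) (3,2,5,1) (3,2,5,2) (3,2,5,3) (3,3,5,1) (3,3,5,2) (3,3,5,3) — 27.
Summing: 9 + 24 + 27 = 60.

60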